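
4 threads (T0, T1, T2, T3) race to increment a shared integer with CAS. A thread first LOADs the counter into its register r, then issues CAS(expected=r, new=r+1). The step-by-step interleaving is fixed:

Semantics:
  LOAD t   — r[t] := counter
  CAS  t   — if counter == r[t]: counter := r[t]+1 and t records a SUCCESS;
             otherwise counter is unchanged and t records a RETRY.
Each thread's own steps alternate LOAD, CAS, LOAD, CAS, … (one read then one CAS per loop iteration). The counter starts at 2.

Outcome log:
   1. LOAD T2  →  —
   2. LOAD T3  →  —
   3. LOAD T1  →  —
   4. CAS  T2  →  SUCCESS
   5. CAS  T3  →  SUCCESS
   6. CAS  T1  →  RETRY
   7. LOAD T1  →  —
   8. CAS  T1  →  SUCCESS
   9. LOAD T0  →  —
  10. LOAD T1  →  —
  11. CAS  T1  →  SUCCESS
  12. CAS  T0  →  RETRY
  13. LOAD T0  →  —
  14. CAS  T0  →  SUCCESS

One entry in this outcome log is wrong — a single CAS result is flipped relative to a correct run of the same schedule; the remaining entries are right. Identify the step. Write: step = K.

Reference trace:
1. LOAD T2 → mem=2 r[T2]=2 [LOAD]
2. LOAD T3 → mem=2 r[T3]=2 [LOAD]
3. LOAD T1 → mem=2 r[T1]=2 [LOAD]
4. CAS T2 → mem=3 r[T2]=2 [OK]
5. CAS T3 → mem=3 r[T3]=2 [RETRY]
6. CAS T1 → mem=3 r[T1]=2 [RETRY]
7. LOAD T1 → mem=3 r[T1]=3 [LOAD]
8. CAS T1 → mem=4 r[T1]=3 [OK]
9. LOAD T0 → mem=4 r[T0]=4 [LOAD]
10. LOAD T1 → mem=4 r[T1]=4 [LOAD]
11. CAS T1 → mem=5 r[T1]=4 [OK]
12. CAS T0 → mem=5 r[T0]=4 [RETRY]
13. LOAD T0 → mem=5 r[T0]=5 [LOAD]
14. CAS T0 → mem=6 r[T0]=5 [OK]
Log disagrees first at step 5.

step = 5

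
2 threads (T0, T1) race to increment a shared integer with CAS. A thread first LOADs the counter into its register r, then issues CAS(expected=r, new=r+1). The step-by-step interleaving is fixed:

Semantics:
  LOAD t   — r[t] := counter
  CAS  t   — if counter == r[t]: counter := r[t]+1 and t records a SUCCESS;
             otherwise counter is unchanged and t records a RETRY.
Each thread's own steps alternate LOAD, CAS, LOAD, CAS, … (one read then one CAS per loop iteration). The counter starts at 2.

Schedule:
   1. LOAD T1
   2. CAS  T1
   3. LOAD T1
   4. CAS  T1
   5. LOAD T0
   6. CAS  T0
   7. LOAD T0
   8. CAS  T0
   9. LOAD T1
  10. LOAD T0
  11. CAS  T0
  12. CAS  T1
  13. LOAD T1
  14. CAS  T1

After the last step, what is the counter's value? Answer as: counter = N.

[1] T1.load  rd  (counter 2, T1.r 2)
[2] T1.cas  hit  (counter 3, T1.r 2)
[3] T1.load  rd  (counter 3, T1.r 3)
[4] T1.cas  hit  (counter 4, T1.r 3)
[5] T0.load  rd  (counter 4, T0.r 4)
[6] T0.cas  hit  (counter 5, T0.r 4)
[7] T0.load  rd  (counter 5, T0.r 5)
[8] T0.cas  hit  (counter 6, T0.r 5)
[9] T1.load  rd  (counter 6, T1.r 6)
[10] T0.load  rd  (counter 6, T0.r 6)
[11] T0.cas  hit  (counter 7, T0.r 6)
[12] T1.cas  miss  (counter 7, T1.r 6)
[13] T1.load  rd  (counter 7, T1.r 7)
[14] T1.cas  hit  (counter 8, T1.r 7)

counter = 8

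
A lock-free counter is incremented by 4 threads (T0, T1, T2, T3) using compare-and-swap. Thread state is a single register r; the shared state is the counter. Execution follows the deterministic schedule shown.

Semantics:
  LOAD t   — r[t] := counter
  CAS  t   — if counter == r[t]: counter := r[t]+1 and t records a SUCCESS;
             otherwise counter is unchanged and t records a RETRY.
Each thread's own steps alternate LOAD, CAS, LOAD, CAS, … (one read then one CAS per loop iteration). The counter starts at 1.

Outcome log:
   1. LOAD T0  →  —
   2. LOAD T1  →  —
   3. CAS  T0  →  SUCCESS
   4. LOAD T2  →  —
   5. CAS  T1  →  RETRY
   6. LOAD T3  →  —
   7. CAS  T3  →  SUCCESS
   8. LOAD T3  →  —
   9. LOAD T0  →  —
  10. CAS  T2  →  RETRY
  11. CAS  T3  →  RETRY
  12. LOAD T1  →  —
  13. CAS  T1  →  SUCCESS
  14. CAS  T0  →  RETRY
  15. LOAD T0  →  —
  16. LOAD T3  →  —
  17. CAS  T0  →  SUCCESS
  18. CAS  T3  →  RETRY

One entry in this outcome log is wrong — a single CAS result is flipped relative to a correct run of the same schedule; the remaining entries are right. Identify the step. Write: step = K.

Reference trace:
[1] T0.load  rd  (counter 1, T0.r 1)
[2] T1.load  rd  (counter 1, T1.r 1)
[3] T0.cas  hit  (counter 2, T0.r 1)
[4] T2.load  rd  (counter 2, T2.r 2)
[5] T1.cas  miss  (counter 2, T1.r 1)
[6] T3.load  rd  (counter 2, T3.r 2)
[7] T3.cas  hit  (counter 3, T3.r 2)
[8] T3.load  rd  (counter 3, T3.r 3)
[9] T0.load  rd  (counter 3, T0.r 3)
[10] T2.cas  miss  (counter 3, T2.r 2)
[11] T3.cas  hit  (counter 4, T3.r 3)
[12] T1.load  rd  (counter 4, T1.r 4)
[13] T1.cas  hit  (counter 5, T1.r 4)
[14] T0.cas  miss  (counter 5, T0.r 3)
[15] T0.load  rd  (counter 5, T0.r 5)
[16] T3.load  rd  (counter 5, T3.r 5)
[17] T0.cas  hit  (counter 6, T0.r 5)
[18] T3.cas  miss  (counter 6, T3.r 5)
Flip is step 11.

step = 11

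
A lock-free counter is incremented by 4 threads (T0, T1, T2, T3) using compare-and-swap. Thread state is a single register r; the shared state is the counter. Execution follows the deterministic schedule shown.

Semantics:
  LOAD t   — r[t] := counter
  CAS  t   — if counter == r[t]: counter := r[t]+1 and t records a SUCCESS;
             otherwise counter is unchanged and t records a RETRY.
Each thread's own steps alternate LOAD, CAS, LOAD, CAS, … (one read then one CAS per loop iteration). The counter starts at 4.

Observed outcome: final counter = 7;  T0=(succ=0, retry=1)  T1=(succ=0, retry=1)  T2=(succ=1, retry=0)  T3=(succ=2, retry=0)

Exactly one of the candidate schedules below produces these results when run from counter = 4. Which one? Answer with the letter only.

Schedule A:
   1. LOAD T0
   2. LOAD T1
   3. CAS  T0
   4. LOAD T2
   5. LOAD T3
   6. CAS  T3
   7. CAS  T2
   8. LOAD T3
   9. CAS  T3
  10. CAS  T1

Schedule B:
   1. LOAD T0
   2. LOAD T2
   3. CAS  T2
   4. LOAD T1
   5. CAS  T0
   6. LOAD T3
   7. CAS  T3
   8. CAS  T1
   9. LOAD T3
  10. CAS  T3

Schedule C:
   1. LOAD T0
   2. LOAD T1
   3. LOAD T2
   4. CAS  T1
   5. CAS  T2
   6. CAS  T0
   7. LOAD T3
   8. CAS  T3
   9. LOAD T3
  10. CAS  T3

Tracing schedule B:
step 1: T0 LOAD ⇒ load; ctr=4 reg=4
step 2: T2 LOAD ⇒ load; ctr=4 reg=4
step 3: T2 CAS ⇒ ok; ctr=5 reg=4
step 4: T1 LOAD ⇒ load; ctr=5 reg=5
step 5: T0 CAS ⇒ retry; ctr=5 reg=4
step 6: T3 LOAD ⇒ load; ctr=5 reg=5
step 7: T3 CAS ⇒ ok; ctr=6 reg=5
step 8: T1 CAS ⇒ retry; ctr=6 reg=5
step 9: T3 LOAD ⇒ load; ctr=6 reg=6
step 10: T3 CAS ⇒ ok; ctr=7 reg=6

B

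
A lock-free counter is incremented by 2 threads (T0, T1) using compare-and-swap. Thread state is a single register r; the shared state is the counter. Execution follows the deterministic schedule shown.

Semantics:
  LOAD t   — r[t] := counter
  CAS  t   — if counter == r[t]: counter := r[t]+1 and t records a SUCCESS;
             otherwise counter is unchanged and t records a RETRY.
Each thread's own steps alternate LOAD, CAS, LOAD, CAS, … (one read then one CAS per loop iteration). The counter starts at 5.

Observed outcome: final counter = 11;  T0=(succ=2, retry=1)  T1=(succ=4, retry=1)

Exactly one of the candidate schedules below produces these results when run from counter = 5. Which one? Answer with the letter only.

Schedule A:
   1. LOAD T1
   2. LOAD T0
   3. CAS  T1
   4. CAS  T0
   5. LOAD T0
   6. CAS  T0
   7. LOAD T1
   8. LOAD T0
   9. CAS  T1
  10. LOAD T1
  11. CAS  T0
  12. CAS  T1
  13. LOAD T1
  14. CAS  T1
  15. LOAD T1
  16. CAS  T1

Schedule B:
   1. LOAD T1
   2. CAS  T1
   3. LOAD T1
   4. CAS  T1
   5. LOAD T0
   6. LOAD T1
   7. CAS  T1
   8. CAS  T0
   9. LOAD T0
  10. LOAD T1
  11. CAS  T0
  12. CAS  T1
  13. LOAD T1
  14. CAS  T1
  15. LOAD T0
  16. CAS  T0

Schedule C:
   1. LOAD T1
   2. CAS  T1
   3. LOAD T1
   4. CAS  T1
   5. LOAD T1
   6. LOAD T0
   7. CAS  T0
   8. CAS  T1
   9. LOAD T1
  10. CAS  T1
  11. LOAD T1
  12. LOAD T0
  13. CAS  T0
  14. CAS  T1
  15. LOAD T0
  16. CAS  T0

B

Run B:
1. LOAD T1 → mem=5 r[T1]=5 [LOAD]
2. CAS T1 → mem=6 r[T1]=5 [OK]
3. LOAD T1 → mem=6 r[T1]=6 [LOAD]
4. CAS T1 → mem=7 r[T1]=6 [OK]
5. LOAD T0 → mem=7 r[T0]=7 [LOAD]
6. LOAD T1 → mem=7 r[T1]=7 [LOAD]
7. CAS T1 → mem=8 r[T1]=7 [OK]
8. CAS T0 → mem=8 r[T0]=7 [RETRY]
9. LOAD T0 → mem=8 r[T0]=8 [LOAD]
10. LOAD T1 → mem=8 r[T1]=8 [LOAD]
11. CAS T0 → mem=9 r[T0]=8 [OK]
12. CAS T1 → mem=9 r[T1]=8 [RETRY]
13. LOAD T1 → mem=9 r[T1]=9 [LOAD]
14. CAS T1 → mem=10 r[T1]=9 [OK]
15. LOAD T0 → mem=10 r[T0]=10 [LOAD]
16. CAS T0 → mem=11 r[T0]=10 [OK]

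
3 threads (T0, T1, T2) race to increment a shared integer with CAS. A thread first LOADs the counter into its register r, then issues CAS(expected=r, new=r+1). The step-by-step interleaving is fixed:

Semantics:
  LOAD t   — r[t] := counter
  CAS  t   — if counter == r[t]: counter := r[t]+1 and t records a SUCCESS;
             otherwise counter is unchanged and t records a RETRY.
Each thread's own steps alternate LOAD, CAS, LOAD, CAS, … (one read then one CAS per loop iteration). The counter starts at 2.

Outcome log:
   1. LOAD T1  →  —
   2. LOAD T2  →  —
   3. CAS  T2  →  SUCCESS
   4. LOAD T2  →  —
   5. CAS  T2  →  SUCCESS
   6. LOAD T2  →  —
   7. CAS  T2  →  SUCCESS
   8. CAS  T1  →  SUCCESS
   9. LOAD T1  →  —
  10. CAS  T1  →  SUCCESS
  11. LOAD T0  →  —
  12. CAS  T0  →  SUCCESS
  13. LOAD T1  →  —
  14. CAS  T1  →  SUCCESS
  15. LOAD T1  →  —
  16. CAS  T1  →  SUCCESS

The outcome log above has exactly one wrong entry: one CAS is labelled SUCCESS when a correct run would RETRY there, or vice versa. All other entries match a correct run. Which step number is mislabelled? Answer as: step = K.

Correct run:
#1 T1 reads 2
#2 T2 reads 2
#3 T2 CAS(2→3) writes; counter now 3
#4 T2 reads 3
#5 T2 CAS(3→4) writes; counter now 4
#6 T2 reads 4
#7 T2 CAS(4→5) writes; counter now 5
#8 T1 CAS(2→3) fails; counter now 5
#9 T1 reads 5
#10 T1 CAS(5→6) writes; counter now 6
#11 T0 reads 6
#12 T0 CAS(6→7) writes; counter now 7
#13 T1 reads 7
#14 T1 CAS(7→8) writes; counter now 8
#15 T1 reads 8
#16 T1 CAS(8→9) writes; counter now 9
Flip is step 8.

step = 8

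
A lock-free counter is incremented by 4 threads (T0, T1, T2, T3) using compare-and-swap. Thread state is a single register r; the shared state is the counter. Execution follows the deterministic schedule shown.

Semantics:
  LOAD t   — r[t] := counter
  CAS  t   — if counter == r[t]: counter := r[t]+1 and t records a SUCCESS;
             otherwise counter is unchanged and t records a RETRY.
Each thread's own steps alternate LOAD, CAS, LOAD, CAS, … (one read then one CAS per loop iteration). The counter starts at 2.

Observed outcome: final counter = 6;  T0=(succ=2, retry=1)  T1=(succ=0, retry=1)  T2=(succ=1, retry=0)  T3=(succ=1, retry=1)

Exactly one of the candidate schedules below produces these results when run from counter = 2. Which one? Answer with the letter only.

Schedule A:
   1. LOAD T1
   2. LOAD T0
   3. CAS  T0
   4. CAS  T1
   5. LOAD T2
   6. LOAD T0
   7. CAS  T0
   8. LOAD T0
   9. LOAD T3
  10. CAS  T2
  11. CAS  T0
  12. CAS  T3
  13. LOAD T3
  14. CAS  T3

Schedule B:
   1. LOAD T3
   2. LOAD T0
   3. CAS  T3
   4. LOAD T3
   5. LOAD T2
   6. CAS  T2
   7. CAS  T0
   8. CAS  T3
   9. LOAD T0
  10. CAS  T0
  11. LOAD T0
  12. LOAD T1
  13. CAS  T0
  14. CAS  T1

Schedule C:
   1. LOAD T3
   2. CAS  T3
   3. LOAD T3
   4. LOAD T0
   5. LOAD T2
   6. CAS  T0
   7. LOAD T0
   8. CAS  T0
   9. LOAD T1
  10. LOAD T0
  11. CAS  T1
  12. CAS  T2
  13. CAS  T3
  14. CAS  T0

B

Simulating candidate B:
#1 T3 reads 2
#2 T0 reads 2
#3 T3 CAS(2→3) writes; counter now 3
#4 T3 reads 3
#5 T2 reads 3
#6 T2 CAS(3→4) writes; counter now 4
#7 T0 CAS(2→3) fails; counter now 4
#8 T3 CAS(3→4) fails; counter now 4
#9 T0 reads 4
#10 T0 CAS(4→5) writes; counter now 5
#11 T0 reads 5
#12 T1 reads 5
#13 T0 CAS(5→6) writes; counter now 6
#14 T1 CAS(5→6) fails; counter now 6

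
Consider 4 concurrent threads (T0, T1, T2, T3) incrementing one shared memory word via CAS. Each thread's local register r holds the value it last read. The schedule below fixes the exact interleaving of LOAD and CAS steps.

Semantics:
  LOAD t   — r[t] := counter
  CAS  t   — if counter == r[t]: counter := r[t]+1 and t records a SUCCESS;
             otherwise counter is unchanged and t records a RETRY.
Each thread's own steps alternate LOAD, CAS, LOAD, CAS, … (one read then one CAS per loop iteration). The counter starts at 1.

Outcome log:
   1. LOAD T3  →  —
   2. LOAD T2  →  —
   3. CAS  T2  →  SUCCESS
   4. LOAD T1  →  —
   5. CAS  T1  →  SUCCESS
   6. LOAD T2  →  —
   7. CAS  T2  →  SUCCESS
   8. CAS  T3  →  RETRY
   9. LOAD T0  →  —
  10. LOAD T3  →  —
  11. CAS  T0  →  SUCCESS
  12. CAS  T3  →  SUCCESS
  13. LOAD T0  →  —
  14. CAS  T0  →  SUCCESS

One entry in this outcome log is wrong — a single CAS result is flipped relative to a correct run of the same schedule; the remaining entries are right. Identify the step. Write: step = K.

step = 12

Re-executing:
step 1: T3 LOAD ⇒ load; ctr=1 reg=1
step 2: T2 LOAD ⇒ load; ctr=1 reg=1
step 3: T2 CAS ⇒ ok; ctr=2 reg=1
step 4: T1 LOAD ⇒ load; ctr=2 reg=2
step 5: T1 CAS ⇒ ok; ctr=3 reg=2
step 6: T2 LOAD ⇒ load; ctr=3 reg=3
step 7: T2 CAS ⇒ ok; ctr=4 reg=3
step 8: T3 CAS ⇒ retry; ctr=4 reg=1
step 9: T0 LOAD ⇒ load; ctr=4 reg=4
step 10: T3 LOAD ⇒ load; ctr=4 reg=4
step 11: T0 CAS ⇒ ok; ctr=5 reg=4
step 12: T3 CAS ⇒ retry; ctr=5 reg=4
step 13: T0 LOAD ⇒ load; ctr=5 reg=5
step 14: T0 CAS ⇒ ok; ctr=6 reg=5
Mismatch at 12.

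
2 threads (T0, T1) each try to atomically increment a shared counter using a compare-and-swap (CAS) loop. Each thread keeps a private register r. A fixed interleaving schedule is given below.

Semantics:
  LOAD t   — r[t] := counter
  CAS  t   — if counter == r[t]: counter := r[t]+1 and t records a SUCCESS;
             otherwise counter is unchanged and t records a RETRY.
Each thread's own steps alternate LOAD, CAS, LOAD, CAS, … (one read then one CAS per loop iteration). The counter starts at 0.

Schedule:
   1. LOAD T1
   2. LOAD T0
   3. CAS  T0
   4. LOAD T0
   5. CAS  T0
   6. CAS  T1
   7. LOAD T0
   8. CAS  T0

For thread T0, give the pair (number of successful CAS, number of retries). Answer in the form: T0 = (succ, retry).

step 1: T1 LOAD ⇒ load; ctr=0 reg=0
step 2: T0 LOAD ⇒ load; ctr=0 reg=0
step 3: T0 CAS ⇒ ok; ctr=1 reg=0
step 4: T0 LOAD ⇒ load; ctr=1 reg=1
step 5: T0 CAS ⇒ ok; ctr=2 reg=1
step 6: T1 CAS ⇒ retry; ctr=2 reg=0
step 7: T0 LOAD ⇒ load; ctr=2 reg=2
step 8: T0 CAS ⇒ ok; ctr=3 reg=2

T0 = (3, 0)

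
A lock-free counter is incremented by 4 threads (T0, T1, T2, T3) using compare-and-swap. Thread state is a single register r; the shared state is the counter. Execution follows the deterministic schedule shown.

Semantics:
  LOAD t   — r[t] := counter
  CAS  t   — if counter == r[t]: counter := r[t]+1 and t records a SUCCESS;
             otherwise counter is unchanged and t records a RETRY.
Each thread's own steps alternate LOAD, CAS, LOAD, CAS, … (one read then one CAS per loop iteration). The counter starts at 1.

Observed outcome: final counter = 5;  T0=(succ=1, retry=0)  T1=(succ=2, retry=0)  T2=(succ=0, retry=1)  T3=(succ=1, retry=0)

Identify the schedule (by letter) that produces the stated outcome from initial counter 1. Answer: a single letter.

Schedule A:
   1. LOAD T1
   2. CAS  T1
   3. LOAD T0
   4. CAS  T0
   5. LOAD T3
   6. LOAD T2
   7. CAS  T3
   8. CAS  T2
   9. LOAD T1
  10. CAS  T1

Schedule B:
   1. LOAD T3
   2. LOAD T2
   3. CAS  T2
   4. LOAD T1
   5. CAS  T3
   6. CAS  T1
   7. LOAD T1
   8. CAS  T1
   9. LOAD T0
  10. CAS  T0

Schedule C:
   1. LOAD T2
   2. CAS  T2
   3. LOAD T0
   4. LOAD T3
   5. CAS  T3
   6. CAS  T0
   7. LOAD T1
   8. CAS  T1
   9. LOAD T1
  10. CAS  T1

A

Run A:
#1 T1 reads 1
#2 T1 CAS(1→2) writes; counter now 2
#3 T0 reads 2
#4 T0 CAS(2→3) writes; counter now 3
#5 T3 reads 3
#6 T2 reads 3
#7 T3 CAS(3→4) writes; counter now 4
#8 T2 CAS(3→4) fails; counter now 4
#9 T1 reads 4
#10 T1 CAS(4→5) writes; counter now 5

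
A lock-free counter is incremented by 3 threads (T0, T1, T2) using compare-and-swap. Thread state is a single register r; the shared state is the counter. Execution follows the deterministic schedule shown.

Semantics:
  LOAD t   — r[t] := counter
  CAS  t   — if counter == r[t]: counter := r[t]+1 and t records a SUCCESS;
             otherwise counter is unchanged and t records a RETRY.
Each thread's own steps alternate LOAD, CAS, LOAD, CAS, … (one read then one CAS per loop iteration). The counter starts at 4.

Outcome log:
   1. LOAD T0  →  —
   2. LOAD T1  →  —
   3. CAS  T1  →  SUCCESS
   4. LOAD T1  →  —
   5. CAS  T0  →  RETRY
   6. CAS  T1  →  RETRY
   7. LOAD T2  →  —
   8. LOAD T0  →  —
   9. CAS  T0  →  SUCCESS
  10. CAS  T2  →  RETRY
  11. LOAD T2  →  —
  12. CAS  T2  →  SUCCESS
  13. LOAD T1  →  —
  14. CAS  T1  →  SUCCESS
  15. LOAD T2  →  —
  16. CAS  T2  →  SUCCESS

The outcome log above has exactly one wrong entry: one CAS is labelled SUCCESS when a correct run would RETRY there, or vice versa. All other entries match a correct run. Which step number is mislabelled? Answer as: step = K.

step = 6

Reference trace:
#1 T0 reads 4
#2 T1 reads 4
#3 T1 CAS(4→5) writes; counter now 5
#4 T1 reads 5
#5 T0 CAS(4→5) fails; counter now 5
#6 T1 CAS(5→6) writes; counter now 6
#7 T2 reads 6
#8 T0 reads 6
#9 T0 CAS(6→7) writes; counter now 7
#10 T2 CAS(6→7) fails; counter now 7
#11 T2 reads 7
#12 T2 CAS(7→8) writes; counter now 8
#13 T1 reads 8
#14 T1 CAS(8→9) writes; counter now 9
#15 T2 reads 9
#16 T2 CAS(9→10) writes; counter now 10
Log disagrees first at step 6.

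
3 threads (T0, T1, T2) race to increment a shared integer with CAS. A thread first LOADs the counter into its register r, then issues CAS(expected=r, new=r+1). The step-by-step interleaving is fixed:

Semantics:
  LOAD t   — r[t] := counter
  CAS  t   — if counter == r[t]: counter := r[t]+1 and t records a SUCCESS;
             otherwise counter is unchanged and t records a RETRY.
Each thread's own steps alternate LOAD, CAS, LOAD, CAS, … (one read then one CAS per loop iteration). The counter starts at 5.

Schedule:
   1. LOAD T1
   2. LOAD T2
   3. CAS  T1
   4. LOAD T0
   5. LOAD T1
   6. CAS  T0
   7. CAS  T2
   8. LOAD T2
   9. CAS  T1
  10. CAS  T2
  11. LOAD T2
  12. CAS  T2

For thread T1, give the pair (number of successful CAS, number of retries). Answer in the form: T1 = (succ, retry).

T1 = (1, 1)

step 1: T1 LOAD ⇒ load; ctr=5 reg=5
step 2: T2 LOAD ⇒ load; ctr=5 reg=5
step 3: T1 CAS ⇒ ok; ctr=6 reg=5
step 4: T0 LOAD ⇒ load; ctr=6 reg=6
step 5: T1 LOAD ⇒ load; ctr=6 reg=6
step 6: T0 CAS ⇒ ok; ctr=7 reg=6
step 7: T2 CAS ⇒ retry; ctr=7 reg=5
step 8: T2 LOAD ⇒ load; ctr=7 reg=7
step 9: T1 CAS ⇒ retry; ctr=7 reg=6
step 10: T2 CAS ⇒ ok; ctr=8 reg=7
step 11: T2 LOAD ⇒ load; ctr=8 reg=8
step 12: T2 CAS ⇒ ok; ctr=9 reg=8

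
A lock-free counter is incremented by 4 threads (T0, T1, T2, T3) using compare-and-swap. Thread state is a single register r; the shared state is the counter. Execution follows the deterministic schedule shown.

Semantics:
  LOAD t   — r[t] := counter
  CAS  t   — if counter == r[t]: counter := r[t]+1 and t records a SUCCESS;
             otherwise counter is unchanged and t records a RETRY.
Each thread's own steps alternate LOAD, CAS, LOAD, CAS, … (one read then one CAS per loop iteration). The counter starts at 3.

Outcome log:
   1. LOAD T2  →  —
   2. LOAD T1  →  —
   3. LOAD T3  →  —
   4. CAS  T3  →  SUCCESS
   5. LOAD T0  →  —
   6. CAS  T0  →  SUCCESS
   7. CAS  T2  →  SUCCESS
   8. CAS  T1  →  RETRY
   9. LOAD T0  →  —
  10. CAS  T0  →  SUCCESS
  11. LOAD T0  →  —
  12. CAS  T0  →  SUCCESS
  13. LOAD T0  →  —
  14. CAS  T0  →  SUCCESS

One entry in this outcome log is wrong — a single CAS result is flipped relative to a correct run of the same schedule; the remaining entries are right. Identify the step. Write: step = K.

Reference trace:
#1 T2 reads 3
#2 T1 reads 3
#3 T3 reads 3
#4 T3 CAS(3→4) writes; counter now 4
#5 T0 reads 4
#6 T0 CAS(4→5) writes; counter now 5
#7 T2 CAS(3→4) fails; counter now 5
#8 T1 CAS(3→4) fails; counter now 5
#9 T0 reads 5
#10 T0 CAS(5→6) writes; counter now 6
#11 T0 reads 6
#12 T0 CAS(6→7) writes; counter now 7
#13 T0 reads 7
#14 T0 CAS(7→8) writes; counter now 8
Log disagrees first at step 7.

step = 7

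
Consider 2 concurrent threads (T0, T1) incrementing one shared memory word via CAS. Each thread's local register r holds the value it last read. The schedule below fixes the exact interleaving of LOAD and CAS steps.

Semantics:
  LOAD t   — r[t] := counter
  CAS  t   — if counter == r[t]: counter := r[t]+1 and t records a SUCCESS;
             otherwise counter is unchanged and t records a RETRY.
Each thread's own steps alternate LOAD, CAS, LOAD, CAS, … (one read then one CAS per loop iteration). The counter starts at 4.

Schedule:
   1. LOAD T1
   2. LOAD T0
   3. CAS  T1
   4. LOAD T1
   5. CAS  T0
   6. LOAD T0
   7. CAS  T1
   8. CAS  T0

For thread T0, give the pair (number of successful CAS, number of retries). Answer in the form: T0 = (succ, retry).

step 1: T1 LOAD ⇒ load; ctr=4 reg=4
step 2: T0 LOAD ⇒ load; ctr=4 reg=4
step 3: T1 CAS ⇒ ok; ctr=5 reg=4
step 4: T1 LOAD ⇒ load; ctr=5 reg=5
step 5: T0 CAS ⇒ retry; ctr=5 reg=4
step 6: T0 LOAD ⇒ load; ctr=5 reg=5
step 7: T1 CAS ⇒ ok; ctr=6 reg=5
step 8: T0 CAS ⇒ retry; ctr=6 reg=5

T0 = (0, 2)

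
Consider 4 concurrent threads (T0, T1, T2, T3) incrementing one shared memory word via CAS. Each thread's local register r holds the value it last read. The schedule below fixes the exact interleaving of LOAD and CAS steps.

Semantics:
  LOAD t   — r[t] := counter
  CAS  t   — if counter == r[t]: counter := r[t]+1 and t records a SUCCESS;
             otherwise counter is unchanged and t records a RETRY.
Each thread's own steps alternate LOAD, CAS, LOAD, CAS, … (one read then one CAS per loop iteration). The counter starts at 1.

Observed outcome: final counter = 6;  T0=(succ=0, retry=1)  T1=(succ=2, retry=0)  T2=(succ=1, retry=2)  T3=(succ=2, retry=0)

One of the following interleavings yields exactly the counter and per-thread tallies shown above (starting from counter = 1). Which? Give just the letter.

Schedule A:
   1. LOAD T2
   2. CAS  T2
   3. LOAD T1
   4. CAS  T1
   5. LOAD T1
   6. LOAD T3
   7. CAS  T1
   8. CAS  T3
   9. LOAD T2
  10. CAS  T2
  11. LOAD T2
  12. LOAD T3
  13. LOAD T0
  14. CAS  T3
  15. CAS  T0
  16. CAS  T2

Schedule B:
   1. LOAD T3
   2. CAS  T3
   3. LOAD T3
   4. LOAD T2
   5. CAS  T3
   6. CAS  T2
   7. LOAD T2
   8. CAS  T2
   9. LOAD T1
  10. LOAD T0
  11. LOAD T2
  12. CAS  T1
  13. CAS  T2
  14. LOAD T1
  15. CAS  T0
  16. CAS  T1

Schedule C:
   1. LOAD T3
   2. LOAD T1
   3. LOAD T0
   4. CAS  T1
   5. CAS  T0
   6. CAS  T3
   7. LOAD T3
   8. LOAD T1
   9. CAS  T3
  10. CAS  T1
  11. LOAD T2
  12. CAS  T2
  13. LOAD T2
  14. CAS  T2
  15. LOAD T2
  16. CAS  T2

B

Run B:
[1] T3.load  rd  (counter 1, T3.r 1)
[2] T3.cas  hit  (counter 2, T3.r 1)
[3] T3.load  rd  (counter 2, T3.r 2)
[4] T2.load  rd  (counter 2, T2.r 2)
[5] T3.cas  hit  (counter 3, T3.r 2)
[6] T2.cas  miss  (counter 3, T2.r 2)
[7] T2.load  rd  (counter 3, T2.r 3)
[8] T2.cas  hit  (counter 4, T2.r 3)
[9] T1.load  rd  (counter 4, T1.r 4)
[10] T0.load  rd  (counter 4, T0.r 4)
[11] T2.load  rd  (counter 4, T2.r 4)
[12] T1.cas  hit  (counter 5, T1.r 4)
[13] T2.cas  miss  (counter 5, T2.r 4)
[14] T1.load  rd  (counter 5, T1.r 5)
[15] T0.cas  miss  (counter 5, T0.r 4)
[16] T1.cas  hit  (counter 6, T1.r 5)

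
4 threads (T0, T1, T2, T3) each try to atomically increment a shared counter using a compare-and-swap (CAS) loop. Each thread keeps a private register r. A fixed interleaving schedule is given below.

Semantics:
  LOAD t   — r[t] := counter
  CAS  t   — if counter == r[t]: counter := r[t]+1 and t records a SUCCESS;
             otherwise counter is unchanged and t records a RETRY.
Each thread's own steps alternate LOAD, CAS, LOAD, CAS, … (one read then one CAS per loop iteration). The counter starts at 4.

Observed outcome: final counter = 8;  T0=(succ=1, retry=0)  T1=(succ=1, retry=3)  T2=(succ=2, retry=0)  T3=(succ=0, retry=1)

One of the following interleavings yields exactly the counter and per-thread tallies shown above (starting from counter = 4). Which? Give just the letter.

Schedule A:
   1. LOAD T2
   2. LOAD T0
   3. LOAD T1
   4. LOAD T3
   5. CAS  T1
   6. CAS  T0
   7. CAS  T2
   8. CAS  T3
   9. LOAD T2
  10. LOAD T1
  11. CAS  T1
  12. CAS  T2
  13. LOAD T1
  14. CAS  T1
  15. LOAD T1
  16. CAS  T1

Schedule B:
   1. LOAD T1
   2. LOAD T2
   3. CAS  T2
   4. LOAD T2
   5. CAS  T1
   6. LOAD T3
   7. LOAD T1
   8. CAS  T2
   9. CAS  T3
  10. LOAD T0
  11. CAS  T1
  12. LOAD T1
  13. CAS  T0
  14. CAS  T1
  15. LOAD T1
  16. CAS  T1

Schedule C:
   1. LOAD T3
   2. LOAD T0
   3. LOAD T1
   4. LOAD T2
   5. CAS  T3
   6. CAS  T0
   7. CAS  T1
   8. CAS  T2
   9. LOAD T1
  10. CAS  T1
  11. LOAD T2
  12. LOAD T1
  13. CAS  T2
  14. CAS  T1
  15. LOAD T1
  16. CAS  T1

B

Run B:
1. LOAD T1 → mem=4 r[T1]=4 [LOAD]
2. LOAD T2 → mem=4 r[T2]=4 [LOAD]
3. CAS T2 → mem=5 r[T2]=4 [OK]
4. LOAD T2 → mem=5 r[T2]=5 [LOAD]
5. CAS T1 → mem=5 r[T1]=4 [RETRY]
6. LOAD T3 → mem=5 r[T3]=5 [LOAD]
7. LOAD T1 → mem=5 r[T1]=5 [LOAD]
8. CAS T2 → mem=6 r[T2]=5 [OK]
9. CAS T3 → mem=6 r[T3]=5 [RETRY]
10. LOAD T0 → mem=6 r[T0]=6 [LOAD]
11. CAS T1 → mem=6 r[T1]=5 [RETRY]
12. LOAD T1 → mem=6 r[T1]=6 [LOAD]
13. CAS T0 → mem=7 r[T0]=6 [OK]
14. CAS T1 → mem=7 r[T1]=6 [RETRY]
15. LOAD T1 → mem=7 r[T1]=7 [LOAD]
16. CAS T1 → mem=8 r[T1]=7 [OK]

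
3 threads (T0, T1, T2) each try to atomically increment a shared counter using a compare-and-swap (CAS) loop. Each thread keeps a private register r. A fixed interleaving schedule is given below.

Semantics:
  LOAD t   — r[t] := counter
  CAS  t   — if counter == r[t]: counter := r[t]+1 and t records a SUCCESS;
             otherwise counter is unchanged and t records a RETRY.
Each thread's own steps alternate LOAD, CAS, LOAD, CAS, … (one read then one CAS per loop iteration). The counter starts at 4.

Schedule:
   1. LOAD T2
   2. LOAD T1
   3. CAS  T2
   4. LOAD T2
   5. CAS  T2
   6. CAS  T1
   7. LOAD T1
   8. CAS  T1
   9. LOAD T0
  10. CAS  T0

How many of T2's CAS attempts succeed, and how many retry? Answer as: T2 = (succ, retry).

T2 LOAD — after: cnt=4, r=4 — load
T1 LOAD — after: cnt=4, r=4 — load
T2 CAS — after: cnt=5, r=4 — ok
T2 LOAD — after: cnt=5, r=5 — load
T2 CAS — after: cnt=6, r=5 — ok
T1 CAS — after: cnt=6, r=4 — retry
T1 LOAD — after: cnt=6, r=6 — load
T1 CAS — after: cnt=7, r=6 — ok
T0 LOAD — after: cnt=7, r=7 — load
T0 CAS — after: cnt=8, r=7 — ok

T2 = (2, 0)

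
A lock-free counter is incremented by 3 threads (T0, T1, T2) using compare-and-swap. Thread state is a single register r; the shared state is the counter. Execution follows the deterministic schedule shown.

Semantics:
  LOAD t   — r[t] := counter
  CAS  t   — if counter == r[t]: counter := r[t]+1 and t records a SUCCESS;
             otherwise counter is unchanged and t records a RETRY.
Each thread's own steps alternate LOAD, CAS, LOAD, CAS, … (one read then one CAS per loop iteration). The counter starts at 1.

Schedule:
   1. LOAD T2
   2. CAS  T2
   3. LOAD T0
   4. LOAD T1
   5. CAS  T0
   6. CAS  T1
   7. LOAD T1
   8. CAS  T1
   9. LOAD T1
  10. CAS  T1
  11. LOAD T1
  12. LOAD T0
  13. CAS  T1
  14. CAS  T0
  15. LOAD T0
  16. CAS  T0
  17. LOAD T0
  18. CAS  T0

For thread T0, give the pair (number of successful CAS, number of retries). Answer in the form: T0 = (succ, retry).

T0 = (3, 1)

1. LOAD T2 → mem=1 r[T2]=1 [LOAD]
2. CAS T2 → mem=2 r[T2]=1 [OK]
3. LOAD T0 → mem=2 r[T0]=2 [LOAD]
4. LOAD T1 → mem=2 r[T1]=2 [LOAD]
5. CAS T0 → mem=3 r[T0]=2 [OK]
6. CAS T1 → mem=3 r[T1]=2 [RETRY]
7. LOAD T1 → mem=3 r[T1]=3 [LOAD]
8. CAS T1 → mem=4 r[T1]=3 [OK]
9. LOAD T1 → mem=4 r[T1]=4 [LOAD]
10. CAS T1 → mem=5 r[T1]=4 [OK]
11. LOAD T1 → mem=5 r[T1]=5 [LOAD]
12. LOAD T0 → mem=5 r[T0]=5 [LOAD]
13. CAS T1 → mem=6 r[T1]=5 [OK]
14. CAS T0 → mem=6 r[T0]=5 [RETRY]
15. LOAD T0 → mem=6 r[T0]=6 [LOAD]
16. CAS T0 → mem=7 r[T0]=6 [OK]
17. LOAD T0 → mem=7 r[T0]=7 [LOAD]
18. CAS T0 → mem=8 r[T0]=7 [OK]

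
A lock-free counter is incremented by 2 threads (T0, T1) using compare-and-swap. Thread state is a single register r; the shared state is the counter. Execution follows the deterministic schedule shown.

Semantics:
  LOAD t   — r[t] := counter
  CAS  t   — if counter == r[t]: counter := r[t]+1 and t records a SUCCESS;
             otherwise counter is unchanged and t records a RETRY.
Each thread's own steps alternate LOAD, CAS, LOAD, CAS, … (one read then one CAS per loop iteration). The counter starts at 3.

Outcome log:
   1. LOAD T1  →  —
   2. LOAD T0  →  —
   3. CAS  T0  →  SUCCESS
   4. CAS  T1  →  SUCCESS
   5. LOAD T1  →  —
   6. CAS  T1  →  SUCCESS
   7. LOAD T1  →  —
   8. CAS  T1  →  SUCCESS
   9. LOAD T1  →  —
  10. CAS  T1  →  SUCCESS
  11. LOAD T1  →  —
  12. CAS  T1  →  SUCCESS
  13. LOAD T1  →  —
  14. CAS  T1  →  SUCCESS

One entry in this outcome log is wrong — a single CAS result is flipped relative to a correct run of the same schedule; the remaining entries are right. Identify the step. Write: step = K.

step = 4

Re-executing:
T1 LOAD — after: cnt=3, r=3 — load
T0 LOAD — after: cnt=3, r=3 — load
T0 CAS — after: cnt=4, r=3 — ok
T1 CAS — after: cnt=4, r=3 — retry
T1 LOAD — after: cnt=4, r=4 — load
T1 CAS — after: cnt=5, r=4 — ok
T1 LOAD — after: cnt=5, r=5 — load
T1 CAS — after: cnt=6, r=5 — ok
T1 LOAD — after: cnt=6, r=6 — load
T1 CAS — after: cnt=7, r=6 — ok
T1 LOAD — after: cnt=7, r=7 — load
T1 CAS — after: cnt=8, r=7 — ok
T1 LOAD — after: cnt=8, r=8 — load
T1 CAS — after: cnt=9, r=8 — ok
Log disagrees first at step 4.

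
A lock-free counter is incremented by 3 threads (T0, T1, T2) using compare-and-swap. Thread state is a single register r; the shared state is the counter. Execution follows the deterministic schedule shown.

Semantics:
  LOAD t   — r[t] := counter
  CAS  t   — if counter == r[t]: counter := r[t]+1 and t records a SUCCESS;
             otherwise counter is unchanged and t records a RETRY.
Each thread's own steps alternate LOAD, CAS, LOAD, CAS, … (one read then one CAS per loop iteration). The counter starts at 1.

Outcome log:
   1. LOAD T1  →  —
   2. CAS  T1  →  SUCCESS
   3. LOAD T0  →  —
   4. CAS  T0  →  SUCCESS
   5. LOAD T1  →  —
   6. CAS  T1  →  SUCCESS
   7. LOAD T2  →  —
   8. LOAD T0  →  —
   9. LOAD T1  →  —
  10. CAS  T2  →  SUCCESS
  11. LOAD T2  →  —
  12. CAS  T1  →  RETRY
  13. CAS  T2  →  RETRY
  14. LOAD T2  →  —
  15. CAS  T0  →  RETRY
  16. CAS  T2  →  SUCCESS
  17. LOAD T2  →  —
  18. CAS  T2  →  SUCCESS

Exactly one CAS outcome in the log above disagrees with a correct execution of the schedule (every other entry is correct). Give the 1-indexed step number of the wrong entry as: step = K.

step = 13

Re-executing:
[1] T1.load  rd  (counter 1, T1.r 1)
[2] T1.cas  hit  (counter 2, T1.r 1)
[3] T0.load  rd  (counter 2, T0.r 2)
[4] T0.cas  hit  (counter 3, T0.r 2)
[5] T1.load  rd  (counter 3, T1.r 3)
[6] T1.cas  hit  (counter 4, T1.r 3)
[7] T2.load  rd  (counter 4, T2.r 4)
[8] T0.load  rd  (counter 4, T0.r 4)
[9] T1.load  rd  (counter 4, T1.r 4)
[10] T2.cas  hit  (counter 5, T2.r 4)
[11] T2.load  rd  (counter 5, T2.r 5)
[12] T1.cas  miss  (counter 5, T1.r 4)
[13] T2.cas  hit  (counter 6, T2.r 5)
[14] T2.load  rd  (counter 6, T2.r 6)
[15] T0.cas  miss  (counter 6, T0.r 4)
[16] T2.cas  hit  (counter 7, T2.r 6)
[17] T2.load  rd  (counter 7, T2.r 7)
[18] T2.cas  hit  (counter 8, T2.r 7)
Mismatch at 13.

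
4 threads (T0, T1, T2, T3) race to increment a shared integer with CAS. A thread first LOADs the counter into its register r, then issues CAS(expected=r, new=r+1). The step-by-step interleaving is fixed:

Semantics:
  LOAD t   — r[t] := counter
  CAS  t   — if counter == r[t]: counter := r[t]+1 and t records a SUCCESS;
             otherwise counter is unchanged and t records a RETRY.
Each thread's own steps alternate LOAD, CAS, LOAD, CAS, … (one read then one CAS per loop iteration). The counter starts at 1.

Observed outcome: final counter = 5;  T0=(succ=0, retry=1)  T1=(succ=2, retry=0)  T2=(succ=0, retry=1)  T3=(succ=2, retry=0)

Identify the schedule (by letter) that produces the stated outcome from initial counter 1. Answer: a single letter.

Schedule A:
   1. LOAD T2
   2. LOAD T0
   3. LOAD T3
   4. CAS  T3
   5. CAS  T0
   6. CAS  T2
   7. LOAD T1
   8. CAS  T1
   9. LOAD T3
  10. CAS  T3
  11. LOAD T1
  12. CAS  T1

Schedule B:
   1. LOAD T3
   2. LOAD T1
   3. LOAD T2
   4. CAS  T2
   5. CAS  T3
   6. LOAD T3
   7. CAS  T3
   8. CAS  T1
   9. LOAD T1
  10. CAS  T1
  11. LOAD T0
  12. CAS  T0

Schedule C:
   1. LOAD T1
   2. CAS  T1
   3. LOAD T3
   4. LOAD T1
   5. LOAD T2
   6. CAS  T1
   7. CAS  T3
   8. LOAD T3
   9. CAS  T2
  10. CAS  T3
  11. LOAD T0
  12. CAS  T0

Tracing schedule A:
step 1: T2 LOAD ⇒ load; ctr=1 reg=1
step 2: T0 LOAD ⇒ load; ctr=1 reg=1
step 3: T3 LOAD ⇒ load; ctr=1 reg=1
step 4: T3 CAS ⇒ ok; ctr=2 reg=1
step 5: T0 CAS ⇒ retry; ctr=2 reg=1
step 6: T2 CAS ⇒ retry; ctr=2 reg=1
step 7: T1 LOAD ⇒ load; ctr=2 reg=2
step 8: T1 CAS ⇒ ok; ctr=3 reg=2
step 9: T3 LOAD ⇒ load; ctr=3 reg=3
step 10: T3 CAS ⇒ ok; ctr=4 reg=3
step 11: T1 LOAD ⇒ load; ctr=4 reg=4
step 12: T1 CAS ⇒ ok; ctr=5 reg=4

A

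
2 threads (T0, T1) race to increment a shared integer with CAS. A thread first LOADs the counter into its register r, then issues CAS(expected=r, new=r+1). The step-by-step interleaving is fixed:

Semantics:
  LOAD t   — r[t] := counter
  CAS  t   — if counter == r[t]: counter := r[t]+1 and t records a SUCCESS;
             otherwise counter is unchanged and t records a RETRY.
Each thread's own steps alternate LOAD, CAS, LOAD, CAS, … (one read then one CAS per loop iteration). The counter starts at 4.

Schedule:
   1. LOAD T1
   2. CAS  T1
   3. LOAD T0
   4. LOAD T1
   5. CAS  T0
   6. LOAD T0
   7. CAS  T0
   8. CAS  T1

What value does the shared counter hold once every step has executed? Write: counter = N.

   1) LOAD T1:  M=4  r_T1=4
   2) CAS  T1:  M=5  r_T1=4 ✓
   3) LOAD T0:  M=5  r_T0=5
   4) LOAD T1:  M=5  r_T1=5
   5) CAS  T0:  M=6  r_T0=5 ✓
   6) LOAD T0:  M=6  r_T0=6
   7) CAS  T0:  M=7  r_T0=6 ✓
   8) CAS  T1:  M=7  r_T1=5 ✗

counter = 7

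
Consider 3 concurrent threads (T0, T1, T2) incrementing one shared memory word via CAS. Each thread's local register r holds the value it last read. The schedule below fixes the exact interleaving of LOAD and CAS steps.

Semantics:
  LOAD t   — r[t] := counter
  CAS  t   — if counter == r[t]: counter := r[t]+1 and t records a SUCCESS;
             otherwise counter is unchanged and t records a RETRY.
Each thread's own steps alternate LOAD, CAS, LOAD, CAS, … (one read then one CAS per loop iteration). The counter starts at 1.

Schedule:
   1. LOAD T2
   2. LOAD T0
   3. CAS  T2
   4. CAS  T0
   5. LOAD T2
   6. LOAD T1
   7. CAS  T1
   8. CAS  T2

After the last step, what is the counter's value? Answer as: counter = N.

counter = 3

step 1: T2 LOAD ⇒ load; ctr=1 reg=1
step 2: T0 LOAD ⇒ load; ctr=1 reg=1
step 3: T2 CAS ⇒ ok; ctr=2 reg=1
step 4: T0 CAS ⇒ retry; ctr=2 reg=1
step 5: T2 LOAD ⇒ load; ctr=2 reg=2
step 6: T1 LOAD ⇒ load; ctr=2 reg=2
step 7: T1 CAS ⇒ ok; ctr=3 reg=2
step 8: T2 CAS ⇒ retry; ctr=3 reg=2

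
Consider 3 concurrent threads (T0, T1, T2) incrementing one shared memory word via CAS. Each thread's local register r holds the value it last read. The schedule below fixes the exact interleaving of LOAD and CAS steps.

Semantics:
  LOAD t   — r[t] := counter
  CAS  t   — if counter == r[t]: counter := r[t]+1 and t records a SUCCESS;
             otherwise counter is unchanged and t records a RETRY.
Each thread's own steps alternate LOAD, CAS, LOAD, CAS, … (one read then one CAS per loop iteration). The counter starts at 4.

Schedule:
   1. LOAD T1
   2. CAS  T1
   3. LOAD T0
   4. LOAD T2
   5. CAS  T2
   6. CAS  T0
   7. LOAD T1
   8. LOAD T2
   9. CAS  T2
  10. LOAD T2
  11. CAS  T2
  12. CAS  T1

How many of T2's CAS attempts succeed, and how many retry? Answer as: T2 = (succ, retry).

#1 T1 reads 4
#2 T1 CAS(4→5) writes; counter now 5
#3 T0 reads 5
#4 T2 reads 5
#5 T2 CAS(5→6) writes; counter now 6
#6 T0 CAS(5→6) fails; counter now 6
#7 T1 reads 6
#8 T2 reads 6
#9 T2 CAS(6→7) writes; counter now 7
#10 T2 reads 7
#11 T2 CAS(7→8) writes; counter now 8
#12 T1 CAS(6→7) fails; counter now 8

T2 = (3, 0)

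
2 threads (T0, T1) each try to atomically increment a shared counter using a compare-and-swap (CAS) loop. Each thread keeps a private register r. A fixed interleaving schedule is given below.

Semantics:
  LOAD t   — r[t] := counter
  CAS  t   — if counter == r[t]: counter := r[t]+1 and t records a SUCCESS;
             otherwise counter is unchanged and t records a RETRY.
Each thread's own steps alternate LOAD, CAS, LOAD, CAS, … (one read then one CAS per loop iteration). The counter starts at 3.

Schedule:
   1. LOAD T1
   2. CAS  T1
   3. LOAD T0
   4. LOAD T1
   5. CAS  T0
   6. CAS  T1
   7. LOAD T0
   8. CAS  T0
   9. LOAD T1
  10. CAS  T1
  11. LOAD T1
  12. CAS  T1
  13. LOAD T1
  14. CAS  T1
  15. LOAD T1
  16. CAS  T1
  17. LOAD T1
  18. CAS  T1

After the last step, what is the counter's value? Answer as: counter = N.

counter = 11

step 1: T1 LOAD ⇒ load; ctr=3 reg=3
step 2: T1 CAS ⇒ ok; ctr=4 reg=3
step 3: T0 LOAD ⇒ load; ctr=4 reg=4
step 4: T1 LOAD ⇒ load; ctr=4 reg=4
step 5: T0 CAS ⇒ ok; ctr=5 reg=4
step 6: T1 CAS ⇒ retry; ctr=5 reg=4
step 7: T0 LOAD ⇒ load; ctr=5 reg=5
step 8: T0 CAS ⇒ ok; ctr=6 reg=5
step 9: T1 LOAD ⇒ load; ctr=6 reg=6
step 10: T1 CAS ⇒ ok; ctr=7 reg=6
step 11: T1 LOAD ⇒ load; ctr=7 reg=7
step 12: T1 CAS ⇒ ok; ctr=8 reg=7
step 13: T1 LOAD ⇒ load; ctr=8 reg=8
step 14: T1 CAS ⇒ ok; ctr=9 reg=8
step 15: T1 LOAD ⇒ load; ctr=9 reg=9
step 16: T1 CAS ⇒ ok; ctr=10 reg=9
step 17: T1 LOAD ⇒ load; ctr=10 reg=10
step 18: T1 CAS ⇒ ok; ctr=11 reg=10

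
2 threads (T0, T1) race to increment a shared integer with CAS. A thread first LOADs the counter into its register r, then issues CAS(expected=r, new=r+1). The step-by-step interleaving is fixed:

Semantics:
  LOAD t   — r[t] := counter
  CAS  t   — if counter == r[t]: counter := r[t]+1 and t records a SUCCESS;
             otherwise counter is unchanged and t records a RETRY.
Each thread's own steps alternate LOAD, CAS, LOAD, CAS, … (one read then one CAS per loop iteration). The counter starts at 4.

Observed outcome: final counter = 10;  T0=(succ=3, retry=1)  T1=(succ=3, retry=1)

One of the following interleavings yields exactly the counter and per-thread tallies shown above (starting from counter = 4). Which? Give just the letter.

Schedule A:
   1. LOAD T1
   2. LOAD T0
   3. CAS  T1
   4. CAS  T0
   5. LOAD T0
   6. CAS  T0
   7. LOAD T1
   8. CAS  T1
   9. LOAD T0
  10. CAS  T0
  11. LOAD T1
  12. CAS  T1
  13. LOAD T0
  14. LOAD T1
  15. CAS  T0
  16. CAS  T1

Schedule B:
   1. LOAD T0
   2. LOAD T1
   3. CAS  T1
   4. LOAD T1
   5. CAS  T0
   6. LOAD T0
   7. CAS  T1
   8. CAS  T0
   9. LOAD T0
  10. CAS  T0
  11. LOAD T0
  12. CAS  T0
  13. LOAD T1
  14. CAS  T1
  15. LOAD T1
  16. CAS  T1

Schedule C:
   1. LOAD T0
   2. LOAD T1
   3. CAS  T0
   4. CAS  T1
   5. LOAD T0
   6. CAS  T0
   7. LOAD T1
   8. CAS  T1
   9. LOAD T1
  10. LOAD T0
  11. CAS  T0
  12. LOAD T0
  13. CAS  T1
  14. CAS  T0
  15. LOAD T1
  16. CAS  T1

A

Tracing schedule A:
[1] T1.load  rd  (counter 4, T1.r 4)
[2] T0.load  rd  (counter 4, T0.r 4)
[3] T1.cas  hit  (counter 5, T1.r 4)
[4] T0.cas  miss  (counter 5, T0.r 4)
[5] T0.load  rd  (counter 5, T0.r 5)
[6] T0.cas  hit  (counter 6, T0.r 5)
[7] T1.load  rd  (counter 6, T1.r 6)
[8] T1.cas  hit  (counter 7, T1.r 6)
[9] T0.load  rd  (counter 7, T0.r 7)
[10] T0.cas  hit  (counter 8, T0.r 7)
[11] T1.load  rd  (counter 8, T1.r 8)
[12] T1.cas  hit  (counter 9, T1.r 8)
[13] T0.load  rd  (counter 9, T0.r 9)
[14] T1.load  rd  (counter 9, T1.r 9)
[15] T0.cas  hit  (counter 10, T0.r 9)
[16] T1.cas  miss  (counter 10, T1.r 9)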